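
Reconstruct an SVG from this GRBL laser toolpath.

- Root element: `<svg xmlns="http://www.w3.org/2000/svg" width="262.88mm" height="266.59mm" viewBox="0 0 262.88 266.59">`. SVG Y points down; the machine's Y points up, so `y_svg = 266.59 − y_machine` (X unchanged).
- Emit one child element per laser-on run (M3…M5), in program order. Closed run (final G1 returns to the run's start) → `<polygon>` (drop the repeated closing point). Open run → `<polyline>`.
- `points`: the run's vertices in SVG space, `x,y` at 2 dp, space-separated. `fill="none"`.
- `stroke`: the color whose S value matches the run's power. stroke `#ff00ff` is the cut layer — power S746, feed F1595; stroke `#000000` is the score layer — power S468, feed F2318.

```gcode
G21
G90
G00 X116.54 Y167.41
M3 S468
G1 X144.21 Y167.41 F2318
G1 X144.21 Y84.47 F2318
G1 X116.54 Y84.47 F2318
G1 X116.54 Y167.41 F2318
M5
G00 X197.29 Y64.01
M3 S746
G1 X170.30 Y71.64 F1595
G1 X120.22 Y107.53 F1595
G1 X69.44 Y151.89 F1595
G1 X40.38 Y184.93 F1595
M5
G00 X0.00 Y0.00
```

<svg xmlns="http://www.w3.org/2000/svg" width="262.88mm" height="266.59mm" viewBox="0 0 262.88 266.59">
  <polygon points="116.54,99.18 144.21,99.18 144.21,182.12 116.54,182.12" fill="none" stroke="#000000"/>
  <polyline points="197.29,202.58 170.30,194.95 120.22,159.06 69.44,114.70 40.38,81.66" fill="none" stroke="#ff00ff"/>
</svg>

Machine Y-up, SVG Y-down with viewBox height 266.59, so y_svg = 266.59 − y_machine; X carries over.

Run 1: the run's S468 means `#000000` (score). The run returns to its start, so emit a `<polygon>` with points (Y-flipped): 116.54,99.18 144.21,99.18 144.21,182.12 116.54,182.12.

Run 2: power S746 maps to stroke `#ff00ff` (cut). The run is open, so emit a `<polyline>` with points (Y-flipped): 197.29,202.58 170.30,194.95 120.22,159.06 69.44,114.70 40.38,81.66.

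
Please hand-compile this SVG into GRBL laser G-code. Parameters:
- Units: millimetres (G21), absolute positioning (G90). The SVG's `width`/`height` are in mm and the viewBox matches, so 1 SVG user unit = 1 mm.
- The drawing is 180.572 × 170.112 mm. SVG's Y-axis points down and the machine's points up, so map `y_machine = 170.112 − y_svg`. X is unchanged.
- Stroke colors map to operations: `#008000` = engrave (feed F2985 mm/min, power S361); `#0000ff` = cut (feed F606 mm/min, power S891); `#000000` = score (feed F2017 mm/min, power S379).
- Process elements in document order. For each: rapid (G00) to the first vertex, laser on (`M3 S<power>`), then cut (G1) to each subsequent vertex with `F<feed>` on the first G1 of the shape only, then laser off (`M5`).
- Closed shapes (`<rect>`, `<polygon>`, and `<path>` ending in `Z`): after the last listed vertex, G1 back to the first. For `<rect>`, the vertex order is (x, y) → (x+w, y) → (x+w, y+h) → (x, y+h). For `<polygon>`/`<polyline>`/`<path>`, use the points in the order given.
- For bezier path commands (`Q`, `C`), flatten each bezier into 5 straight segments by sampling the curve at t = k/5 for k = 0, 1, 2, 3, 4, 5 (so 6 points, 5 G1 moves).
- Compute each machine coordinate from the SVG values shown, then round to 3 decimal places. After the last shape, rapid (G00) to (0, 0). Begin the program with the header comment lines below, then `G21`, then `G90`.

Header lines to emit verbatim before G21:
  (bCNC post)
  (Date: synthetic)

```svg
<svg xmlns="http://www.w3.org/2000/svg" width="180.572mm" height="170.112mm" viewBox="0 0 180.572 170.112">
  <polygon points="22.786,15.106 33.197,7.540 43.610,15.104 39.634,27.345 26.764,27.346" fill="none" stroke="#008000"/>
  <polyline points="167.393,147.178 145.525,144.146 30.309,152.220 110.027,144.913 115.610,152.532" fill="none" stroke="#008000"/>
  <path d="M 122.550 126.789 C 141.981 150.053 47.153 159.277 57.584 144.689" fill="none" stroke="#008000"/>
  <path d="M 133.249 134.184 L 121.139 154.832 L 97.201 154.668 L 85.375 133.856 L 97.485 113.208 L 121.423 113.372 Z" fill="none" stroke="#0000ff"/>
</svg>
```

(bCNC post)
(Date: synthetic)
G21
G90
G00 X22.786 Y155.006
M3 S361
G1 X33.197 Y162.572 F2985
G1 X43.610 Y155.008
G1 X39.634 Y142.767
G1 X26.764 Y142.766
G1 X22.786 Y155.006
M5
G00 X167.393 Y22.934
M3 S361
G1 X145.525 Y25.966 F2985
G1 X30.309 Y17.892
G1 X110.027 Y25.199
G1 X115.610 Y17.580
M5
G00 X122.550 Y43.323
M3 S361
G1 X122.254 Y31.128 F2985
G1 X105.072 Y22.771
G1 X81.542 Y18.722
G1 X62.200 Y19.449
G1 X57.584 Y25.423
M5
G00 X133.249 Y35.928
M3 S891
G1 X121.139 Y15.280 F606
G1 X97.201 Y15.444
G1 X85.375 Y36.256
G1 X97.485 Y56.904
G1 X121.423 Y56.740
G1 X133.249 Y35.928
M5
G00 X0.000 Y0.000

1 u = 1 mm; y_m = 170.112 − y.

[1] `<polygon>` regular polygon, #008000→engrave S361 F2985: (22.786,155.006) → (33.197,162.572) → (43.610,155.008) → (39.634,142.767) → (26.764,142.766) → (22.786,155.006) (closed)

[2] `<polyline>` open polyline, #008000→engrave S361 F2985: (167.393,22.934) → (145.525,25.966) → (30.309,17.892) → (110.027,25.199) → (115.610,17.580)

[3] `<path>` cubic bezier, #008000→engrave S361 F2985: (122.550,43.323) → (122.254,31.128) → (105.072,22.771) → (81.542,18.722) → (62.200,19.449) → (57.584,25.423)

[4] `<path>` regular polygon, #0000ff→cut S891 F606: (133.249,35.928) → (121.139,15.280) → (97.201,15.444) → (85.375,36.256) → (97.485,56.904) → (121.423,56.740) → (133.249,35.928) (closed)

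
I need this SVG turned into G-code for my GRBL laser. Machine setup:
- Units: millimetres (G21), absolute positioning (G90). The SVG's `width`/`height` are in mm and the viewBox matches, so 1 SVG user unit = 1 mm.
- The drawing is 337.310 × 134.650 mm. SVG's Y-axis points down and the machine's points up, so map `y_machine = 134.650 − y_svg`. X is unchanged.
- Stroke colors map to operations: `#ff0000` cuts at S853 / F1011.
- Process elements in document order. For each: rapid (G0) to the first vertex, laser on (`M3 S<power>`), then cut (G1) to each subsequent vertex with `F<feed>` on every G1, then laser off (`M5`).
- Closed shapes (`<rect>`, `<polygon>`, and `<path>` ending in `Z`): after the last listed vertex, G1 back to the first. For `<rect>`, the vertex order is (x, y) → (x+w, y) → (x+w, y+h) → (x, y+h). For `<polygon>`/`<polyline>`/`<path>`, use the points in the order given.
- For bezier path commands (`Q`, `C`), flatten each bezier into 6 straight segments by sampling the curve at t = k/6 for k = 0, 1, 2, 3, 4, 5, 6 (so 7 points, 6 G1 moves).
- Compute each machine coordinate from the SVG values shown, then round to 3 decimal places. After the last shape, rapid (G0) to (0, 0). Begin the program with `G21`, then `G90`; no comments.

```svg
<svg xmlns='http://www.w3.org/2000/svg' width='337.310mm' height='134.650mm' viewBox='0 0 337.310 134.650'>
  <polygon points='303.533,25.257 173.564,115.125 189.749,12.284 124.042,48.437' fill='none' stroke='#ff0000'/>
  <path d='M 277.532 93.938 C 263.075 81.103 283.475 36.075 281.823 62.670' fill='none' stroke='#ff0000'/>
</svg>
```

G21
G90
G0 X303.533 Y109.393
M3 S853
G1 X173.564 Y19.525 F1011
G1 X189.749 Y122.366 F1011
G1 X124.042 Y86.213 F1011
G1 X303.533 Y109.393 F1011
M5
G0 X277.532 Y40.712
M3 S853
G1 X272.945 Y49.332 F1011
G1 X272.586 Y60.433 F1011
G1 X274.876 Y71.132 F1011
G1 X278.232 Y78.546 F1011
G1 X281.075 Y79.790 F1011
G1 X281.823 Y71.980 F1011
M5
G0 X0.000 Y0.000

viewBox `0 0 337.310 134.650` with mm width/height → 1 unit = 1 mm. Flip: y_m = 134.650 − y_svg.

**Shape 1** — `<polygon>` closed polygon, stroke `#ff0000` → cut (S853, F1011). Machine vertices: (303.533,109.393) → (173.564,19.525) → (189.749,122.366) → (124.042,86.213) → (303.533,109.393). Closed: final G1 returns to the first vertex.

**Shape 2** — `<path>` cubic bezier, stroke `#ff0000` → cut (S853, F1011). Control points (SVG): P0=(277.532,93.938), P1=(263.075,81.103), P2=(283.475,36.075), P3=(281.823,62.670); sampled at t=k/6. Machine vertices: (277.532,40.712) → (272.945,49.332) → (272.586,60.433) → (274.876,71.132) → (278.232,78.546) → (281.075,79.790) → (281.823,71.980). Open path.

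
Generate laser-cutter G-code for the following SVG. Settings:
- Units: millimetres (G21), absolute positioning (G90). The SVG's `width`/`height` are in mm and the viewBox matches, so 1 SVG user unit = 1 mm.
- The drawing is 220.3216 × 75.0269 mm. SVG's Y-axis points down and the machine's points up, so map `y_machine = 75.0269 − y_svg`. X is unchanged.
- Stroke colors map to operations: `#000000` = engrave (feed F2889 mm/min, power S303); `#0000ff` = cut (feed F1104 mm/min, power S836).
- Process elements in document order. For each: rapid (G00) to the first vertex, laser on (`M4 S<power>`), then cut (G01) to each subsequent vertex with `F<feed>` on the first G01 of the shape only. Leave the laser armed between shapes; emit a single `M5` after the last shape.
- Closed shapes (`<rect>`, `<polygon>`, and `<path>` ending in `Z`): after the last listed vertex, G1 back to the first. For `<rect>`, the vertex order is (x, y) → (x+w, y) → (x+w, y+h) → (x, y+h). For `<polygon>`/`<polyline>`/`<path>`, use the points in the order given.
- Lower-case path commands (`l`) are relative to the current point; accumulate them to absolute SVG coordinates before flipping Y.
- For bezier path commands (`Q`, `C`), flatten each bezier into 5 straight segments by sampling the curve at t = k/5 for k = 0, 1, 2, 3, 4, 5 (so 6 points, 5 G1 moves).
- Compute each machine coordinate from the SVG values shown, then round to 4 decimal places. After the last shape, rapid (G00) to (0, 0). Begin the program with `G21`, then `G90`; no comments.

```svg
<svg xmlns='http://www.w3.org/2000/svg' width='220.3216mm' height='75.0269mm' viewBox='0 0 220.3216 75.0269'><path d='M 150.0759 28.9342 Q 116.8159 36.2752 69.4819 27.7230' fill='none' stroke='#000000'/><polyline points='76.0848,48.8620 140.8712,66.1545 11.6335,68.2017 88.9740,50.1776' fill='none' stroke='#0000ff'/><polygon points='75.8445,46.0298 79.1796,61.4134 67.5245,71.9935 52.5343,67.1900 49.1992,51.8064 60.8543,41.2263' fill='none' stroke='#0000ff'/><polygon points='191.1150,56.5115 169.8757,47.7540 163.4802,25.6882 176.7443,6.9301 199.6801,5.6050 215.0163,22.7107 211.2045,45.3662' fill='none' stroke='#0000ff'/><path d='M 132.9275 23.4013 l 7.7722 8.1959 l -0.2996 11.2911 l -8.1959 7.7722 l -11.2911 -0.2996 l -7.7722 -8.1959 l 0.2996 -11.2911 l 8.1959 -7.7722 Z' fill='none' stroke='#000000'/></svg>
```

G21
G90
G00 X150.0759 Y46.0927
M4 S303
G01 X136.2089 Y43.7920 F2889
G01 X121.2161 Y42.7628
G01 X105.0973 Y43.0051
G01 X87.8525 Y44.5187
G01 X69.4819 Y47.3039
G00 X76.0848 Y26.1649
M4 S836
G01 X140.8712 Y8.8724 F1104
G01 X11.6335 Y6.8252
G01 X88.9740 Y24.8493
G00 X75.8445 Y28.9971
M4 S836
G01 X79.1796 Y13.6135 F1104
G01 X67.5245 Y3.0334
G01 X52.5343 Y7.8369
G01 X49.1992 Y23.2205
G01 X60.8543 Y33.8006
G01 X75.8445 Y28.9971
G00 X191.1150 Y18.5154
M4 S836
G01 X169.8757 Y27.2729 F1104
G01 X163.4802 Y49.3387
G01 X176.7443 Y68.0968
G01 X199.6801 Y69.4219
G01 X215.0163 Y52.3162
G01 X211.2045 Y29.6607
G01 X191.1150 Y18.5154
G00 X132.9275 Y51.6256
M4 S303
G01 X140.6997 Y43.4297 F2889
G01 X140.4001 Y32.1386
G01 X132.2042 Y24.3664
G01 X120.9131 Y24.6660
G01 X113.1409 Y32.8619
G01 X113.4405 Y44.1530
G01 X121.6364 Y51.9252
G01 X132.9275 Y51.6256
M5
G00 X0.0000 Y0.0000

1 u = 1 mm; y_m = 75.0269 − y.

[1] `<path>` quadratic bezier, #000000→engrave S303 F2889: (150.0759,46.0927) → (136.2089,43.7920) → (121.2161,42.7628) → (105.0973,43.0051) → (87.8525,44.5187) → (69.4819,47.3039)

[2] `<polyline>` open polyline, #0000ff→cut S836 F1104: (76.0848,26.1649) → (140.8712,8.8724) → (11.6335,6.8252) → (88.9740,24.8493)

[3] `<polygon>` regular polygon, #0000ff→cut S836 F1104: (75.8445,28.9971) → (79.1796,13.6135) → (67.5245,3.0334) → (52.5343,7.8369) → (49.1992,23.2205) → (60.8543,33.8006) → (75.8445,28.9971) (closed)

[4] `<polygon>` regular polygon, #0000ff→cut S836 F1104: (191.1150,18.5154) → (169.8757,27.2729) → (163.4802,49.3387) → (176.7443,68.0968) → (199.6801,69.4219) → (215.0163,52.3162) → (211.2045,29.6607) → (191.1150,18.5154) (closed)

[5] `<path>` regular polygon, #000000→engrave S303 F2889: (132.9275,51.6256) → (140.6997,43.4297) → (140.4001,32.1386) → (132.2042,24.3664) → (120.9131,24.6660) → (113.1409,32.8619) → (113.4405,44.1530) → (121.6364,51.9252) → (132.9275,51.6256) (closed)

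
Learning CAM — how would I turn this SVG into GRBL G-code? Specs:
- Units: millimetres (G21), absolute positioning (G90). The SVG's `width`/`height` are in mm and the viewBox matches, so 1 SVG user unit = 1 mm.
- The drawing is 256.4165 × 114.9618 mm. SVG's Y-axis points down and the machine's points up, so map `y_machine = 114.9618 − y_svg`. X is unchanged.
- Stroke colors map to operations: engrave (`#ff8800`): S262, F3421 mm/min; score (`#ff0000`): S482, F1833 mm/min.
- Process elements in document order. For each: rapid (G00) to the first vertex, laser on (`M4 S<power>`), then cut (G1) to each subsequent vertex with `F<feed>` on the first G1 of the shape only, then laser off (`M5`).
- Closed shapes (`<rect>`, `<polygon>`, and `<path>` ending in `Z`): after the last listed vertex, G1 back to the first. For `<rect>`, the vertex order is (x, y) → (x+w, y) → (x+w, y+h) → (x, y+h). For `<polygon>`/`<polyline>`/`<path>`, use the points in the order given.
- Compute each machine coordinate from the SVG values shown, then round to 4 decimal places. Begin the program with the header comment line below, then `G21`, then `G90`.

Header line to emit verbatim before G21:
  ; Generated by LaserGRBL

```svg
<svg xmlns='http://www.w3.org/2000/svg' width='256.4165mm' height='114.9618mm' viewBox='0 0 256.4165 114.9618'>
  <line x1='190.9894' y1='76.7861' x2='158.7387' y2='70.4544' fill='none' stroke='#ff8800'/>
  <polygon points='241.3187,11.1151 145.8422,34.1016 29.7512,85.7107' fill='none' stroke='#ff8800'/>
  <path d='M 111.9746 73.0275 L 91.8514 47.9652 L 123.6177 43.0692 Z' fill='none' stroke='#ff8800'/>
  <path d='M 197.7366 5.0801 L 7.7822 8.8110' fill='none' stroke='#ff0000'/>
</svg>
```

1 u = 1 mm; y_m = 114.9618 − y.

[1] `<line>` line segment, #ff8800→engrave S262 F3421: (190.9894,38.1757) → (158.7387,44.5074)

[2] `<polygon>` closed polygon, #ff8800→engrave S262 F3421: (241.3187,103.8467) → (145.8422,80.8602) → (29.7512,29.2511) → (241.3187,103.8467) (closed)

[3] `<path>` regular polygon, #ff8800→engrave S262 F3421: (111.9746,41.9343) → (91.8514,66.9966) → (123.6177,71.8926) → (111.9746,41.9343) (closed)

[4] `<path>` line segment, #ff0000→score S482 F1833: (197.7366,109.8817) → (7.7822,106.1508)

; Generated by LaserGRBL
G21
G90
G00 X190.9894 Y38.1757
M4 S262
G1 X158.7387 Y44.5074 F3421
M5
G00 X241.3187 Y103.8467
M4 S262
G1 X145.8422 Y80.8602 F3421
G1 X29.7512 Y29.2511
G1 X241.3187 Y103.8467
M5
G00 X111.9746 Y41.9343
M4 S262
G1 X91.8514 Y66.9966 F3421
G1 X123.6177 Y71.8926
G1 X111.9746 Y41.9343
M5
G00 X197.7366 Y109.8817
M4 S482
G1 X7.7822 Y106.1508 F1833
M5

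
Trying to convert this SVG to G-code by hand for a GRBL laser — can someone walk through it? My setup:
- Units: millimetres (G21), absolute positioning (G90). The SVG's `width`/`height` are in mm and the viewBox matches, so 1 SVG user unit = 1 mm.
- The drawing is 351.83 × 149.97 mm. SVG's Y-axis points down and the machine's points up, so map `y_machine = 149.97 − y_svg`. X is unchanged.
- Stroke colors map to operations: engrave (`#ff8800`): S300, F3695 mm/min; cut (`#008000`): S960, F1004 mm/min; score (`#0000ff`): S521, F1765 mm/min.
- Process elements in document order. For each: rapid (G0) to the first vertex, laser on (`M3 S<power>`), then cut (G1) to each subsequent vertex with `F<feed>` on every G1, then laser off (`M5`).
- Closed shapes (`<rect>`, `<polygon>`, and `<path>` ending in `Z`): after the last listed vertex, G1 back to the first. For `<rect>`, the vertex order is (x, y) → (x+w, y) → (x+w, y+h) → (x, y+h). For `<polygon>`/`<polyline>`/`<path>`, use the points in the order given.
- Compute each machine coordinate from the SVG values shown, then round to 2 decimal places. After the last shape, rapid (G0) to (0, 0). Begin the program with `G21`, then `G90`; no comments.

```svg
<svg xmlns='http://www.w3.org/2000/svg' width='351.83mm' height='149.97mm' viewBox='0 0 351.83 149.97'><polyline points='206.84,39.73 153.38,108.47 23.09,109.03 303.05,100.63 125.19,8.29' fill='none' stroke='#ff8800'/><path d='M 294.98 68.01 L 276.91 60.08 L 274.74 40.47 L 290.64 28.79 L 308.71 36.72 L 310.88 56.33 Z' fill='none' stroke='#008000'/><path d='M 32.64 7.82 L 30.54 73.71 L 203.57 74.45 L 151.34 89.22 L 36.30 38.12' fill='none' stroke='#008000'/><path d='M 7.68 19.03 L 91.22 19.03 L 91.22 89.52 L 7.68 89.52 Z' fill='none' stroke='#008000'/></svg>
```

G21
G90
G0 X206.84 Y110.24
M3 S300
G1 X153.38 Y41.50 F3695
G1 X23.09 Y40.94 F3695
G1 X303.05 Y49.34 F3695
G1 X125.19 Y141.68 F3695
M5
G0 X294.98 Y81.96
M3 S960
G1 X276.91 Y89.89 F1004
G1 X274.74 Y109.50 F1004
G1 X290.64 Y121.18 F1004
G1 X308.71 Y113.25 F1004
G1 X310.88 Y93.64 F1004
G1 X294.98 Y81.96 F1004
M5
G0 X32.64 Y142.15
M3 S960
G1 X30.54 Y76.26 F1004
G1 X203.57 Y75.52 F1004
G1 X151.34 Y60.75 F1004
G1 X36.30 Y111.85 F1004
M5
G0 X7.68 Y130.94
M3 S960
G1 X91.22 Y130.94 F1004
G1 X91.22 Y60.45 F1004
G1 X7.68 Y60.45 F1004
G1 X7.68 Y130.94 F1004
M5
G0 X0.00 Y0.00

1 u = 1 mm; y_m = 149.97 − y.

[1] `<polyline>` open polyline, #ff8800→engrave S300 F3695: (206.84,110.24) → (153.38,41.50) → (23.09,40.94) → (303.05,49.34) → (125.19,141.68)

[2] `<path>` regular polygon, #008000→cut S960 F1004: (294.98,81.96) → (276.91,89.89) → (274.74,109.50) → (290.64,121.18) → (308.71,113.25) → (310.88,93.64) → (294.98,81.96) (closed)

[3] `<path>` open polyline, #008000→cut S960 F1004: (32.64,142.15) → (30.54,76.26) → (203.57,75.52) → (151.34,60.75) → (36.30,111.85)

[4] `<path>` rectangle, #008000→cut S960 F1004: (7.68,130.94) → (91.22,130.94) → (91.22,60.45) → (7.68,60.45) → (7.68,130.94) (closed)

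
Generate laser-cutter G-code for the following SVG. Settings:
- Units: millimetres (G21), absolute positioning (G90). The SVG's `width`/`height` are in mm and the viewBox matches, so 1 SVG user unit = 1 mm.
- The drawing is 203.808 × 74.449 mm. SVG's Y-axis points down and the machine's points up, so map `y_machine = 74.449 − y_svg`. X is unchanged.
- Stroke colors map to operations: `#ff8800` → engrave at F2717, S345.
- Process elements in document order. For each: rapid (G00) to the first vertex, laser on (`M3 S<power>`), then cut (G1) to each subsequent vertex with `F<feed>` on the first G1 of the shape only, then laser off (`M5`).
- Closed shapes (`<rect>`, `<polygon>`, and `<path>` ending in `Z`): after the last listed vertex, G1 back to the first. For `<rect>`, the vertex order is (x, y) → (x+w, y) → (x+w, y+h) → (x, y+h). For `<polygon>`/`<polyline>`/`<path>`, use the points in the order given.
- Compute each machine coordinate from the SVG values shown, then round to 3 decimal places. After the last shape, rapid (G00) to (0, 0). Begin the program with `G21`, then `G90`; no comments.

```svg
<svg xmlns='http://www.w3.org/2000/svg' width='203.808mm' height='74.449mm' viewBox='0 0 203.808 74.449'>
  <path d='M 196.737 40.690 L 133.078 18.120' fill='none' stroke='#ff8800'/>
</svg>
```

viewBox `0 0 203.808 74.449` with mm width/height → 1 unit = 1 mm. Flip: y_m = 74.449 − y_svg.

**Shape 1** — `<path>` line segment, stroke `#ff8800` → engrave (S345, F2717). Machine vertices: (196.737,33.759) → (133.078,56.329). Open path.

G21
G90
G00 X196.737 Y33.759
M3 S345
G1 X133.078 Y56.329 F2717
M5
G00 X0.000 Y0.000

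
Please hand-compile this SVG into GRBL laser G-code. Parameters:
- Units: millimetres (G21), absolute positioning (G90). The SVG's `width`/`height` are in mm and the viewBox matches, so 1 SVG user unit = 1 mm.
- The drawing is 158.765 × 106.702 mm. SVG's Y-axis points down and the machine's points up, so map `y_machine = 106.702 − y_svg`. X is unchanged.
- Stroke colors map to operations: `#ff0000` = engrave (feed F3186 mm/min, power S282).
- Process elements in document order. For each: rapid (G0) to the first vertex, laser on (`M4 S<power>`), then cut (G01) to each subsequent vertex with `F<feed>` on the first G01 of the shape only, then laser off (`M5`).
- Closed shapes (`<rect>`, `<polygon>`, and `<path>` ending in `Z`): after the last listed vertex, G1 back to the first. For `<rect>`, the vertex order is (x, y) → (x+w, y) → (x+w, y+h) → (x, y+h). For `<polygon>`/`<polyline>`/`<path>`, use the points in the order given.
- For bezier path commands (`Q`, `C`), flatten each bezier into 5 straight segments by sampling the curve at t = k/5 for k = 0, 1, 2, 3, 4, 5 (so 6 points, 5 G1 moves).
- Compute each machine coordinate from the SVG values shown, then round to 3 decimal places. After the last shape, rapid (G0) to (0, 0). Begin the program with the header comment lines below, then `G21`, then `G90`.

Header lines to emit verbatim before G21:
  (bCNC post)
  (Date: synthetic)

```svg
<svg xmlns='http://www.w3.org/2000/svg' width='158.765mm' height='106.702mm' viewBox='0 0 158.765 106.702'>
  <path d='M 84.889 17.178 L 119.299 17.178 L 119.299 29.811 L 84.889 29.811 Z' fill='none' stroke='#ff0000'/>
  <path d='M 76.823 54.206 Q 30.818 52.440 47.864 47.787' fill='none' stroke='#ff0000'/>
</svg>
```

viewBox `0 0 158.765 106.702` with mm width/height → 1 unit = 1 mm. Flip: y_m = 106.702 − y_svg.

**Shape 1** — `<path>` rectangle, stroke `#ff0000` → engrave (S282, F3186). Machine vertices: (84.889,89.524) → (119.299,89.524) → (119.299,76.891) → (84.889,76.891) → (84.889,89.524). Closed: final G1 returns to the first vertex.

**Shape 2** — `<path>` quadratic bezier, stroke `#ff0000` → engrave (S282, F3186). Control points (SVG): P0=(76.823,54.206), P1=(30.818,52.440), P2=(47.864,47.787); sampled at t=k/5. Machine vertices: (76.823,52.496) → (60.943,53.318) → (50.107,54.371) → (44.315,55.655) → (43.568,57.169) → (47.864,58.915). Open path.

(bCNC post)
(Date: synthetic)
G21
G90
G0 X84.889 Y89.524
M4 S282
G01 X119.299 Y89.524 F3186
G01 X119.299 Y76.891
G01 X84.889 Y76.891
G01 X84.889 Y89.524
M5
G0 X76.823 Y52.496
M4 S282
G01 X60.943 Y53.318 F3186
G01 X50.107 Y54.371
G01 X44.315 Y55.655
G01 X43.568 Y57.169
G01 X47.864 Y58.915
M5
G0 X0.000 Y0.000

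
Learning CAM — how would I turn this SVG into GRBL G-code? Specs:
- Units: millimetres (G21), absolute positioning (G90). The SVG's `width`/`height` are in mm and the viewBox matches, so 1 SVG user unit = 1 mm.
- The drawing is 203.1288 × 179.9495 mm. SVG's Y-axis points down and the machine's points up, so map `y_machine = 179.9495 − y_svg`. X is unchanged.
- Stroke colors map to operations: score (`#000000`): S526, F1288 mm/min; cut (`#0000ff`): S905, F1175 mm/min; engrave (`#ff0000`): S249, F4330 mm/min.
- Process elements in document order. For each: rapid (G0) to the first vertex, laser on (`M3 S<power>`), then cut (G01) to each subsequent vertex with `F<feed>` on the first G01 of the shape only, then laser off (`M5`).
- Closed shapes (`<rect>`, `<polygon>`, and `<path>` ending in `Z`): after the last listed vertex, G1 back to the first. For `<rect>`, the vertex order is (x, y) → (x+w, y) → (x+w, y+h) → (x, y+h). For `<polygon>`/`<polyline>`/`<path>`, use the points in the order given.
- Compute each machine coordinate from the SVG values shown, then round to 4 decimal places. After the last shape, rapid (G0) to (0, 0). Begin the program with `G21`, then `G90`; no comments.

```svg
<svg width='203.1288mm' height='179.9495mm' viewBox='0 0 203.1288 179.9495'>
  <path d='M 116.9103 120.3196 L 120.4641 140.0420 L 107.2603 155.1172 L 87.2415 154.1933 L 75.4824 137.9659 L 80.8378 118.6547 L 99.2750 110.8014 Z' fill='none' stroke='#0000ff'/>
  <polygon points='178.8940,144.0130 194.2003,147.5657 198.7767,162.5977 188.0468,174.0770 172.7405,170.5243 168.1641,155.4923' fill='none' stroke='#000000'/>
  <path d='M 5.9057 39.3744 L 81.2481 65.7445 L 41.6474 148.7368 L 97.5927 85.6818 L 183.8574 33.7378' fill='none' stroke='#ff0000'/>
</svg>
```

G21
G90
G0 X116.9103 Y59.6299
M3 S905
G01 X120.4641 Y39.9075 F1175
G01 X107.2603 Y24.8323
G01 X87.2415 Y25.7562
G01 X75.4824 Y41.9836
G01 X80.8378 Y61.2948
G01 X99.2750 Y69.1481
G01 X116.9103 Y59.6299
M5
G0 X178.8940 Y35.9365
M3 S526
G01 X194.2003 Y32.3838 F1288
G01 X198.7767 Y17.3518
G01 X188.0468 Y5.8725
G01 X172.7405 Y9.4252
G01 X168.1641 Y24.4572
G01 X178.8940 Y35.9365
M5
G0 X5.9057 Y140.5751
M3 S249
G01 X81.2481 Y114.2050 F4330
G01 X41.6474 Y31.2127
G01 X97.5927 Y94.2677
G01 X183.8574 Y146.2117
M5
G0 X0.0000 Y0.0000

viewBox `0 0 203.1288 179.9495` with mm width/height → 1 unit = 1 mm. Flip: y_m = 179.9495 − y_svg.

**Shape 1** — `<path>` regular polygon, stroke `#0000ff` → cut (S905, F1175). Machine vertices: (116.9103,59.6299) → (120.4641,39.9075) → (107.2603,24.8323) → (87.2415,25.7562) → (75.4824,41.9836) → (80.8378,61.2948) → (99.2750,69.1481) → (116.9103,59.6299). Closed: final G1 returns to the first vertex.

**Shape 2** — `<polygon>` regular polygon, stroke `#000000` → score (S526, F1288). Machine vertices: (178.8940,35.9365) → (194.2003,32.3838) → (198.7767,17.3518) → (188.0468,5.8725) → (172.7405,9.4252) → (168.1641,24.4572) → (178.8940,35.9365). Closed: final G1 returns to the first vertex.

**Shape 3** — `<path>` open polyline, stroke `#ff0000` → engrave (S249, F4330). Machine vertices: (5.9057,140.5751) → (81.2481,114.2050) → (41.6474,31.2127) → (97.5927,94.2677) → (183.8574,146.2117). Open path.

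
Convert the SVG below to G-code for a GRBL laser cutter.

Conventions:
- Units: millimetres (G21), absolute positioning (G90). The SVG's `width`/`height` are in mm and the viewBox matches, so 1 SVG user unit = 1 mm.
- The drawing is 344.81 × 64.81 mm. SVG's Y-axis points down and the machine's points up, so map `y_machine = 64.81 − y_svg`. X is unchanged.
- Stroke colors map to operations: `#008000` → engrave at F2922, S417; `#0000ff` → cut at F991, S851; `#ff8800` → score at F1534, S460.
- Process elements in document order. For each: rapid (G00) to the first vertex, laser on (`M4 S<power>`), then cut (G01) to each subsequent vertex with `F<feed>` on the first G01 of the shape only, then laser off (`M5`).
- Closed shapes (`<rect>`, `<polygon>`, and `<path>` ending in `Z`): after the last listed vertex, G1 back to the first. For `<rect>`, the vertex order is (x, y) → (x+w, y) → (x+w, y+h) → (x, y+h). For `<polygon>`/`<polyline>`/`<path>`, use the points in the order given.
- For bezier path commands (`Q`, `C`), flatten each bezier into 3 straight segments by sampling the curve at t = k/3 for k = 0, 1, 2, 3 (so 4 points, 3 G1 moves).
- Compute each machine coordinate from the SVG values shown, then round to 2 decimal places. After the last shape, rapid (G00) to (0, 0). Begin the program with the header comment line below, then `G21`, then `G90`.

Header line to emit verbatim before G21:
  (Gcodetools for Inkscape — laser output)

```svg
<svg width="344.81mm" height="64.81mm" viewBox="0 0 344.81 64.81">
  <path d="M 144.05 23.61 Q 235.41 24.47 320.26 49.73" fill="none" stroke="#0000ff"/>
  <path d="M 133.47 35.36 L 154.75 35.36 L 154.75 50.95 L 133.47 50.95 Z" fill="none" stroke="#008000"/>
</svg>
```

viewBox `0 0 344.81 64.81` with mm width/height → 1 unit = 1 mm. Flip: y_m = 64.81 − y_svg.

**Shape 1** — `<path>` quadratic bezier, stroke `#0000ff` → cut (S851, F991). Control points (SVG): P0=(144.05,23.61), P1=(235.41,24.47), P2=(320.26,49.73); sampled at t=k/3. Machine vertices: (144.05,41.20) → (204.23,37.92) → (262.97,29.21) → (320.26,15.08). Open path.

**Shape 2** — `<path>` rectangle, stroke `#008000` → engrave (S417, F2922). Machine vertices: (133.47,29.45) → (154.75,29.45) → (154.75,13.86) → (133.47,13.86) → (133.47,29.45). Closed: final G1 returns to the first vertex.

(Gcodetools for Inkscape — laser output)
G21
G90
G00 X144.05 Y41.20
M4 S851
G01 X204.23 Y37.92 F991
G01 X262.97 Y29.21
G01 X320.26 Y15.08
M5
G00 X133.47 Y29.45
M4 S417
G01 X154.75 Y29.45 F2922
G01 X154.75 Y13.86
G01 X133.47 Y13.86
G01 X133.47 Y29.45
M5
G00 X0.00 Y0.00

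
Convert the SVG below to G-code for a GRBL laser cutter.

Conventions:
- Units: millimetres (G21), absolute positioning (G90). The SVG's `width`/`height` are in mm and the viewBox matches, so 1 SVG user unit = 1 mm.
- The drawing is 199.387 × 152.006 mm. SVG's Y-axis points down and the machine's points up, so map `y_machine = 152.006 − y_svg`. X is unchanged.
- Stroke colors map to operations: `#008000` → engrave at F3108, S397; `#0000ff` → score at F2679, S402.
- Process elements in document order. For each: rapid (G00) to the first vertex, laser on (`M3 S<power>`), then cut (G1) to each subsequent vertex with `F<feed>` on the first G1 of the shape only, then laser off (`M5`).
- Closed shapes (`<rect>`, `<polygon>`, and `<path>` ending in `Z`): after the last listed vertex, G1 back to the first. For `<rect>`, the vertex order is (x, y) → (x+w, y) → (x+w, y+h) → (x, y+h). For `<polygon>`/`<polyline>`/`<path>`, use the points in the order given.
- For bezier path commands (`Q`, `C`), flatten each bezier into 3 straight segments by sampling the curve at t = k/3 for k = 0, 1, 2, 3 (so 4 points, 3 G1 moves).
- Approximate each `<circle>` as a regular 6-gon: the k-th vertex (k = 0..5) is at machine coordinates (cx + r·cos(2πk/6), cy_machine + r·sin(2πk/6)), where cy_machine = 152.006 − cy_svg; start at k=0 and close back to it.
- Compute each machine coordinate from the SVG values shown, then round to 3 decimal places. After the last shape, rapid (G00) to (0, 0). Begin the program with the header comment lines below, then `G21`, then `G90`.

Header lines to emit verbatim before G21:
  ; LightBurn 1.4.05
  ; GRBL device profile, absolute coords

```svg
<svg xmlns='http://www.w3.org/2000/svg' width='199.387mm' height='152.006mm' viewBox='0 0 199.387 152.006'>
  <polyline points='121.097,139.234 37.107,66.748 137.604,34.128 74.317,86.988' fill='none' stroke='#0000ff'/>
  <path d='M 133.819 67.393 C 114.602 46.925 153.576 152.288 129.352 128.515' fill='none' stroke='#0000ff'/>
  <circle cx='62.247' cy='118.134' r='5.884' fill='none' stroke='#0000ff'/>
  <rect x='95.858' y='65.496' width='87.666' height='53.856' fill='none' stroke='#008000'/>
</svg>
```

; LightBurn 1.4.05
; GRBL device profile, absolute coords
G21
G90
G00 X121.097 Y12.772
M3 S402
G1 X37.107 Y85.258 F2679
G1 X137.604 Y117.878
G1 X74.317 Y65.018
M5
G00 X133.819 Y84.613
M3 S402
G1 X129.503 Y72.581 F2679
G1 X137.006 Y33.320
G1 X129.352 Y23.491
M5
G00 X68.131 Y33.872
M3 S402
G1 X65.189 Y38.968 F2679
G1 X59.305 Y38.968
G1 X56.363 Y33.872
G1 X59.305 Y28.776
G1 X65.189 Y28.776
G1 X68.131 Y33.872
M5
G00 X95.858 Y86.510
M3 S397
G1 X183.524 Y86.510 F3108
G1 X183.524 Y32.654
G1 X95.858 Y32.654
G1 X95.858 Y86.510
M5
G00 X0.000 Y0.000

Since the viewBox matches the mm dimensions, user units are millimetres directly. The only transform is the Y-flip y_m = 152.006 − y_svg.

Shape 1 is a open polyline drawn with `<polyline>`. Its stroke #0000ff means score at S402, F2679. After flipping Y the toolpath is (121.097,12.772) → (37.107,85.258) → (137.604,117.878) → (74.317,65.018).

Shape 2 is a cubic bezier drawn with `<path>`. Its stroke #0000ff means score at S402, F2679. After flipping Y the toolpath is (133.819,84.613) → (129.503,72.581) → (137.006,33.320) → (129.352,23.491).

Shape 3 is a circle drawn with `<circle>`. Its stroke #0000ff means score at S402, F2679. After flipping Y the toolpath is (68.131,33.872) → (65.189,38.968) → (59.305,38.968) → (56.363,33.872) → (59.305,28.776) → (65.189,28.776) → (68.131,33.872), returning to the start.

Shape 4 is a rectangle drawn with `<rect>`. Its stroke #008000 means engrave at S397, F3108. After flipping Y the toolpath is (95.858,86.510) → (183.524,86.510) → (183.524,32.654) → (95.858,32.654) → (95.858,86.510), returning to the start.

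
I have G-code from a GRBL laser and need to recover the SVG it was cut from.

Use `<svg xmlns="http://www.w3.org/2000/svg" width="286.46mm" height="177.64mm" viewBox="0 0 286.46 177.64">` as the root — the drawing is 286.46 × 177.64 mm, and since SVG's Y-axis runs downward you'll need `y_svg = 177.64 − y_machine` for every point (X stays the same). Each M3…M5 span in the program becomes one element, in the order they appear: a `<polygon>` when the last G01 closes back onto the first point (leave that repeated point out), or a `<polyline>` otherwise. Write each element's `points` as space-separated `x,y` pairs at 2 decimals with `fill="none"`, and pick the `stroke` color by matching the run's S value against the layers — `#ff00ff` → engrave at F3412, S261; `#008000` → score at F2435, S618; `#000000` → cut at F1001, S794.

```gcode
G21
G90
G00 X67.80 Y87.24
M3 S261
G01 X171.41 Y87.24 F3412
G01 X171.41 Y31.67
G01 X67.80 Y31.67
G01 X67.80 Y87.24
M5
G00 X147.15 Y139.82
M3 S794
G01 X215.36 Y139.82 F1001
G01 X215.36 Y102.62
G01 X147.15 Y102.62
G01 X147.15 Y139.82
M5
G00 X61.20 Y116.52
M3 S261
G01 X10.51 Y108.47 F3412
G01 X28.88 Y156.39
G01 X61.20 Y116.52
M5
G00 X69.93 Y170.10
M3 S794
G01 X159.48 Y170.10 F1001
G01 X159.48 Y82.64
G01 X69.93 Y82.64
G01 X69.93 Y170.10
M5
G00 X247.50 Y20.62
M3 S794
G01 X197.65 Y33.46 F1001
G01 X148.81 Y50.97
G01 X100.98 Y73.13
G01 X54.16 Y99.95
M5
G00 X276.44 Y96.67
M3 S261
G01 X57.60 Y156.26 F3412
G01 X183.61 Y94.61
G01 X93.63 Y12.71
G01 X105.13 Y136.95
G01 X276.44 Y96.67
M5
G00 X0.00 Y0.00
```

Each laser-on run becomes one SVG element. Flip Y back into SVG space with y_svg = 177.64 − y_machine.

Run 1: power S261 maps to stroke `#ff00ff` (engrave). The run returns to its start, so emit a `<polygon>` with points (Y-flipped): 67.80,90.40 171.41,90.40 171.41,145.97 67.80,145.97.

Run 2: power S794 maps to stroke `#000000` (cut). The run returns to its start, so emit a `<polygon>` with points (Y-flipped): 147.15,37.82 215.36,37.82 215.36,75.02 147.15,75.02.

Run 3: the run's S261 means `#ff00ff` (engrave). The run returns to its start, so emit a `<polygon>` with points (Y-flipped): 61.20,61.12 10.51,69.17 28.88,21.25.

Run 4: power S794 maps to stroke `#000000` (cut). The run returns to its start, so emit a `<polygon>` with points (Y-flipped): 69.93,7.54 159.48,7.54 159.48,95.00 69.93,95.00.

Run 5: the run's S794 means `#000000` (cut). The run is open, so emit a `<polyline>` with points (Y-flipped): 247.50,157.02 197.65,144.18 148.81,126.67 100.98,104.51 54.16,77.69.

Run 6: power S261 maps to stroke `#ff00ff` (engrave). The run returns to its start, so emit a `<polygon>` with points (Y-flipped): 276.44,80.97 57.60,21.38 183.61,83.03 93.63,164.93 105.13,40.69.

<svg xmlns="http://www.w3.org/2000/svg" width="286.46mm" height="177.64mm" viewBox="0 0 286.46 177.64">
  <polygon points="67.80,90.40 171.41,90.40 171.41,145.97 67.80,145.97" fill="none" stroke="#ff00ff"/>
  <polygon points="147.15,37.82 215.36,37.82 215.36,75.02 147.15,75.02" fill="none" stroke="#000000"/>
  <polygon points="61.20,61.12 10.51,69.17 28.88,21.25" fill="none" stroke="#ff00ff"/>
  <polygon points="69.93,7.54 159.48,7.54 159.48,95.00 69.93,95.00" fill="none" stroke="#000000"/>
  <polyline points="247.50,157.02 197.65,144.18 148.81,126.67 100.98,104.51 54.16,77.69" fill="none" stroke="#000000"/>
  <polygon points="276.44,80.97 57.60,21.38 183.61,83.03 93.63,164.93 105.13,40.69" fill="none" stroke="#ff00ff"/>
</svg>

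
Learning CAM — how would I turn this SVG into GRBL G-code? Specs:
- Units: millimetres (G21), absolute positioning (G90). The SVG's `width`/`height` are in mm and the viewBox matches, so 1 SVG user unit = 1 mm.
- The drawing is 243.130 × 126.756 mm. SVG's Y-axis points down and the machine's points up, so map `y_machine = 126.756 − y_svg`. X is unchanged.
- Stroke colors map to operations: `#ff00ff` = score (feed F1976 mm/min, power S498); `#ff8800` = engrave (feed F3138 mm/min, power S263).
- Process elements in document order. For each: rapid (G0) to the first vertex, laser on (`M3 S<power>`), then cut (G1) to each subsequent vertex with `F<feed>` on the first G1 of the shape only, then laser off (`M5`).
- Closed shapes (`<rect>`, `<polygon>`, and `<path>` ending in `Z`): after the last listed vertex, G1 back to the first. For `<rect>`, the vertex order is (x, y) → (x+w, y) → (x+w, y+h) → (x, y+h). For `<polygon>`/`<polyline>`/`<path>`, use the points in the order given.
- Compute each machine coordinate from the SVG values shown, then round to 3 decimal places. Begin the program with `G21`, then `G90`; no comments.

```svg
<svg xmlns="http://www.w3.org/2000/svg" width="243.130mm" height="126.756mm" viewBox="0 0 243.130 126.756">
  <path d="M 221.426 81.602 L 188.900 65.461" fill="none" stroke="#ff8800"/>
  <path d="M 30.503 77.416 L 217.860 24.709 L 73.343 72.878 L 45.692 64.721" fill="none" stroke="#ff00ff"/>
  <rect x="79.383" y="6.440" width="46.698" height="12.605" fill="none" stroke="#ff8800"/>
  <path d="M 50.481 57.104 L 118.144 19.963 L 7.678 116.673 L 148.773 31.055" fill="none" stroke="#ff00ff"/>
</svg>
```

G21
G90
G0 X221.426 Y45.154
M3 S263
G1 X188.900 Y61.295 F3138
M5
G0 X30.503 Y49.340
M3 S498
G1 X217.860 Y102.047 F1976
G1 X73.343 Y53.878
G1 X45.692 Y62.035
M5
G0 X79.383 Y120.316
M3 S263
G1 X126.081 Y120.316 F3138
G1 X126.081 Y107.711
G1 X79.383 Y107.711
G1 X79.383 Y120.316
M5
G0 X50.481 Y69.652
M3 S498
G1 X118.144 Y106.793 F1976
G1 X7.678 Y10.083
G1 X148.773 Y95.701
M5

1 u = 1 mm; y_m = 126.756 − y.

[1] `<path>` line segment, #ff8800→engrave S263 F3138: (221.426,45.154) → (188.900,61.295)

[2] `<path>` open polyline, #ff00ff→score S498 F1976: (30.503,49.340) → (217.860,102.047) → (73.343,53.878) → (45.692,62.035)

[3] `<rect>` rectangle, #ff8800→engrave S263 F3138: (79.383,120.316) → (126.081,120.316) → (126.081,107.711) → (79.383,107.711) → (79.383,120.316) (closed)

[4] `<path>` open polyline, #ff00ff→score S498 F1976: (50.481,69.652) → (118.144,106.793) → (7.678,10.083) → (148.773,95.701)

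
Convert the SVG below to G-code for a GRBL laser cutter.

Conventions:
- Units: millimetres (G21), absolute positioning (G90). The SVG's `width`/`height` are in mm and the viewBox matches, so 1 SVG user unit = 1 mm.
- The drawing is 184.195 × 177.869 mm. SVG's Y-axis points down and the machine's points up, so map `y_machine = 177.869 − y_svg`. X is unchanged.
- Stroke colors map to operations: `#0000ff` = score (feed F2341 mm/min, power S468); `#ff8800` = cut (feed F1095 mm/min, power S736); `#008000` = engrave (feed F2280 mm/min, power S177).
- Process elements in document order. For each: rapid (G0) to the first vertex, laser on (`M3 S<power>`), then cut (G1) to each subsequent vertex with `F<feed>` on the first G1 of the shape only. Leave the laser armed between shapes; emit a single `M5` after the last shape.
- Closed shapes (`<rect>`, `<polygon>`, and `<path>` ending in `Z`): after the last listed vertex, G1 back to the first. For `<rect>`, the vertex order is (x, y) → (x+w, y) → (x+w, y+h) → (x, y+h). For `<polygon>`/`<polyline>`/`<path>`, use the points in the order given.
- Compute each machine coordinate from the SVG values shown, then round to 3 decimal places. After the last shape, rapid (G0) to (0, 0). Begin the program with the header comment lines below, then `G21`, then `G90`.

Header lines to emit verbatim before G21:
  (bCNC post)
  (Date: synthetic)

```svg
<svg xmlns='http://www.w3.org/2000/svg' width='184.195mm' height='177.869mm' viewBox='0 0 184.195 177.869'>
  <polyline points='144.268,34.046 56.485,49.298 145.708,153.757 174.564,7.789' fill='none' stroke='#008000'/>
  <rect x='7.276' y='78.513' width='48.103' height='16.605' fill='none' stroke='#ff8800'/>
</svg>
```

(bCNC post)
(Date: synthetic)
G21
G90
G0 X144.268 Y143.823
M3 S177
G1 X56.485 Y128.571 F2280
G1 X145.708 Y24.112
G1 X174.564 Y170.080
G0 X7.276 Y99.356
M3 S736
G1 X55.379 Y99.356 F1095
G1 X55.379 Y82.751
G1 X7.276 Y82.751
G1 X7.276 Y99.356
M5
G0 X0.000 Y0.000

viewBox `0 0 184.195 177.869` with mm width/height → 1 unit = 1 mm. Flip: y_m = 177.869 − y_svg.

**Shape 1** — `<polyline>` open polyline, stroke `#008000` → engrave (S177, F2280). Machine vertices: (144.268,143.823) → (56.485,128.571) → (145.708,24.112) → (174.564,170.080). Open path.

**Shape 2** — `<rect>` rectangle, stroke `#ff8800` → cut (S736, F1095). Machine vertices: (7.276,99.356) → (55.379,99.356) → (55.379,82.751) → (7.276,82.751) → (7.276,99.356). Closed: final G1 returns to the first vertex.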